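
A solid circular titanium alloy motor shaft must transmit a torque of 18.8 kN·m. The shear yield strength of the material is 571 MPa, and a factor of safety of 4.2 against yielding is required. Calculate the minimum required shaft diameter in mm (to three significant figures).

d = 89.0 mm

Allowable shear stress τ_allow = 571/4.2 = 136.0 MPa.
For a solid shaft τ = 16T/(πd³), so d³ = 16T/(π τ_allow) = 16×1.8800×10^7/(π×136.0) = 704300 mm³.
d = (704300)^(1/3) = 88.97 mm.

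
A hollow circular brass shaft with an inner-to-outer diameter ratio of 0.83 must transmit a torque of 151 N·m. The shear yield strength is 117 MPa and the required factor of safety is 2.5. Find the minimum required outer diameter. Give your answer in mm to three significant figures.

d_o = 31.5 mm

τ_allow = 117/2.5 = 46.80 MPa.
For a hollow shaft τ = 16T/[πd_o³(1−k⁴)] with k = 0.83, so 1−k⁴ = 0.5254.
d_o³ = 16T/[π τ_allow (1−k⁴)] = 16×151000/(π×46.80×0.5254) = 31270 mm³.
d_o = 31.51 mm.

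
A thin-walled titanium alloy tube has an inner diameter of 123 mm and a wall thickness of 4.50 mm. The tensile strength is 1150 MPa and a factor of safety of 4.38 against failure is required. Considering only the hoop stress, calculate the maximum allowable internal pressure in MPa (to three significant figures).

p_allow = 19.2 MPa

σ_allow = 1150/4.38 = 262.6 MPa.
σ_h = pD/(2t) → p_allow = 2σ_allow t/D = 2×262.6×4.50/123 = 19.21 MPa.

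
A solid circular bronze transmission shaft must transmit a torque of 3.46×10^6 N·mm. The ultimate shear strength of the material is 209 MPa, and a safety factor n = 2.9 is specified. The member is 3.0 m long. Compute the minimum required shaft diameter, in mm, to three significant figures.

d = 62.5 mm

Allowable shear stress τ_allow = 209/2.9 = 72.07 MPa.
For a solid shaft τ = 16T/(πd³), so d³ = 16T/(π τ_allow) = 16×3460000/(π×72.07) = 244500 mm³.
d = (244500)^(1/3) = 62.53 mm.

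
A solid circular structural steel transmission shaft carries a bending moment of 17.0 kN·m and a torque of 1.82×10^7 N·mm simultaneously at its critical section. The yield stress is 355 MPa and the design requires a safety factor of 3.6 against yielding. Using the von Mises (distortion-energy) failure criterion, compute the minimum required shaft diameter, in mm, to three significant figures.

σ_allow = σ_y/n = 355/3.6 = 98.61 MPa.
For a solid shaft σ_b = 32M/(πd³) and τ = 16T/(πd³), so the von Mises stress is σ' = (16/πd³)·√(4M²+3T²).
√(4M²+3T²) = √(4×(1.700×10^7)² + 3×(1.820×10^7)²) = 4.637×10^7 N·mm.
d³ = 16×4.637×10^7/(π×98.61) = 2.395×10^6 mm³.
d = 133.8 mm.

d = 134 mm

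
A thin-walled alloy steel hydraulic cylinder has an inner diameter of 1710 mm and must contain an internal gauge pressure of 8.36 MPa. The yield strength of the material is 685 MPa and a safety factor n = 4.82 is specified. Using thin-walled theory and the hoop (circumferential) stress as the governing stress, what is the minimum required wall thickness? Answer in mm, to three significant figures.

σ_allow = 685/4.82 = 142.1 MPa.
Hoop stress σ_h = pD/(2t), so t = pD/(2σ_allow) = 8.36×1710/(2×142.1) = 50.30 mm.

t = 50.3 mm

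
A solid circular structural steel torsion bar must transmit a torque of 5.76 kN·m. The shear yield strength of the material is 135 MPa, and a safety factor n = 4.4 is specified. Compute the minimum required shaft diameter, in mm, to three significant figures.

Allowable shear stress τ_allow = 135/4.4 = 30.68 MPa.
For a solid shaft τ = 16T/(πd³), so d³ = 16T/(π τ_allow) = 16×5760000/(π×30.68) = 956100 mm³.
d = (956100)^(1/3) = 98.52 mm.

d = 98.5 mm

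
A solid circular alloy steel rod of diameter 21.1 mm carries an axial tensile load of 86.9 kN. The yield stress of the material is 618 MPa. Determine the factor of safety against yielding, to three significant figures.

A = πd²/4 = 349.7 mm².
σ = F/A = 86900/349.7 = 248.5 MPa.
n = 618/248.5 = 2.487.

n = 2.49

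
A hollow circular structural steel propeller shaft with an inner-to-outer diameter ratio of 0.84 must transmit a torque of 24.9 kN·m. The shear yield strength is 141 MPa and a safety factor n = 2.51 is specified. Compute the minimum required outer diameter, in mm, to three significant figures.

d_o = 165 mm

τ_allow = 141/2.51 = 56.18 MPa.
For a hollow shaft τ = 16T/[πd_o³(1−k⁴)] with k = 0.84, so 1−k⁴ = 0.5021.
d_o³ = 16T/[π τ_allow (1−k⁴)] = 16×2.4900×10^7/(π×56.18×0.5021) = 4.496×10^6 mm³.
d_o = 165.0 mm.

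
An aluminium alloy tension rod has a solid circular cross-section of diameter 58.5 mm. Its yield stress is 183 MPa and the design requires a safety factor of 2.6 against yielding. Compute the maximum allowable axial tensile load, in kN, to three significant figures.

σ_allow = 183/2.6 = 70.38 MPa.
A = πd²/4 = π×58.5²/4 = 2688 mm².
F_allow = σ_allow × A = 70.38×2688 = 189200 N.

F_allow = 189 kN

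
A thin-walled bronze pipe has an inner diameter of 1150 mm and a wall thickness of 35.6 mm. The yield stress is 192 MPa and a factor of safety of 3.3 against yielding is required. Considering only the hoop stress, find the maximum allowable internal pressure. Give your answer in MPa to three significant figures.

σ_allow = 192/3.3 = 58.18 MPa.
σ_h = pD/(2t) → p_allow = 2σ_allow t/D = 2×58.18×35.6/1150 = 3.602 MPa.

p_allow = 3.60 MPa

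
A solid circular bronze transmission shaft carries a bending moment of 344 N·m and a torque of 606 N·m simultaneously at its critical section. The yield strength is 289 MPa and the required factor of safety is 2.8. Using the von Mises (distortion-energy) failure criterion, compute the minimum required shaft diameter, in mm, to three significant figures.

d = 39.6 mm

σ_allow = σ_y/n = 289/2.8 = 103.2 MPa.
For a solid shaft σ_b = 32M/(πd³) and τ = 16T/(πd³), so the von Mises stress is σ' = (16/πd³)·√(4M²+3T²).
√(4M²+3T²) = √(4×(344000)² + 3×(606000)²) = 1.255×10^6 N·mm.
d³ = 16×1.255×10^6/(π×103.2) = 61930 mm³.
d = 39.56 mm.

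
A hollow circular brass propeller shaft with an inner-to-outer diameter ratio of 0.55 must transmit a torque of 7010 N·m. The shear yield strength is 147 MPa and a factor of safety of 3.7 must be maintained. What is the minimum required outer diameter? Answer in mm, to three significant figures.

τ_allow = 147/3.7 = 39.73 MPa.
For a hollow shaft τ = 16T/[πd_o³(1−k⁴)] with k = 0.55, so 1−k⁴ = 0.9085.
d_o³ = 16T/[π τ_allow (1−k⁴)] = 16×7010000/(π×39.73×0.9085) = 989100 mm³.
d_o = 99.64 mm.

d_o = 99.6 mm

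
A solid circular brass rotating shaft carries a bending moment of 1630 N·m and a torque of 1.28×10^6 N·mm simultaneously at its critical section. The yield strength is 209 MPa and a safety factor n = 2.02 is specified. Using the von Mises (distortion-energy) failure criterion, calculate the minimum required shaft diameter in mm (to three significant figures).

d = 57.9 mm

σ_allow = σ_y/n = 209/2.02 = 103.5 MPa.
For a solid shaft σ_b = 32M/(πd³) and τ = 16T/(πd³), so the von Mises stress is σ' = (16/πd³)·√(4M²+3T²).
√(4M²+3T²) = √(4×(1.630×10^6)² + 3×(1.280×10^6)²) = 3.942×10^6 N·mm.
d³ = 16×3.942×10^6/(π×103.5) = 194100 mm³.
d = 57.90 mm.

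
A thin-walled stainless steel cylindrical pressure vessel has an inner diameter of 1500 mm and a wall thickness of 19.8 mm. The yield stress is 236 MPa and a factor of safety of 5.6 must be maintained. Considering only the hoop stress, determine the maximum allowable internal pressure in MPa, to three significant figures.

p_allow = 1.11 MPa

σ_allow = 236/5.6 = 42.14 MPa.
σ_h = pD/(2t) → p_allow = 2σ_allow t/D = 2×42.14×19.8/1500 = 1.113 MPa.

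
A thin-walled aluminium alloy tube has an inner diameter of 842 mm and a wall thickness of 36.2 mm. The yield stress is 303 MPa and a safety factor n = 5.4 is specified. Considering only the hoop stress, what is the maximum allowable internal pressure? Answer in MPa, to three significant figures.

σ_allow = 303/5.4 = 56.11 MPa.
σ_h = pD/(2t) → p_allow = 2σ_allow t/D = 2×56.11×36.2/842 = 4.825 MPa.

p_allow = 4.82 MPa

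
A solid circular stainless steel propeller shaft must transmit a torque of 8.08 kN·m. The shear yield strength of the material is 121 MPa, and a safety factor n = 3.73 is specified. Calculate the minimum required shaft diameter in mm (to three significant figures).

d = 108 mm

Allowable shear stress τ_allow = 121/3.73 = 32.44 MPa.
For a solid shaft τ = 16T/(πd³), so d³ = 16T/(π τ_allow) = 16×8080000/(π×32.44) = 1.269×10^6 mm³.
d = (1.269×10^6)^(1/3) = 108.3 mm.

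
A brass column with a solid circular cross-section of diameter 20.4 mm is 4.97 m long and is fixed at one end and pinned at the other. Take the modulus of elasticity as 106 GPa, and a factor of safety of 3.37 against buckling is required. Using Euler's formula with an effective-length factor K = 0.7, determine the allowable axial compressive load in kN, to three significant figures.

I = πd⁴/64 = π×20.4⁴/64 = 8501 mm⁴.
Effective length L_e = KL = 0.7×4.97 m = 3479 mm.
Euler critical load P_cr = π²EI/L_e² = π²×106000×8501/3479² = 734.8 N.
P_allow = P_cr/n = 734.8/3.37 = 218.1 N.

P_allow = 0.218 kN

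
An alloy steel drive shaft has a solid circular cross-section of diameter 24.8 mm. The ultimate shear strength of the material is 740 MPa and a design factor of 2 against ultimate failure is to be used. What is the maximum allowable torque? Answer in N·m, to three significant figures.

T_allow = 1110 N·m

τ_allow = 740/2 = 370.0 MPa.
For a solid shaft T_allow = τ_allow·πd³/16; πd³/16 = π×24.8³/16 = 2995 mm³.
T_allow = 370.0×2995 = 1.108×10^6 N·mm = 1108 N·m.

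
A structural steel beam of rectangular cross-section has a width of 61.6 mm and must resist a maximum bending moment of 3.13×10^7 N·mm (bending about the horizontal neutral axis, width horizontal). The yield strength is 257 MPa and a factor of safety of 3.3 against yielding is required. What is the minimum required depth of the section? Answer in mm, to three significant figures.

σ_allow = 257/3.3 = 77.88 MPa.
For a rectangular section σ = 6M/(bh²), so h² = 6M/(b σ_allow) = 6×3.1300×10^7/(61.6×77.88) = 39150 mm².
h = 197.9 mm.

h = 198 mm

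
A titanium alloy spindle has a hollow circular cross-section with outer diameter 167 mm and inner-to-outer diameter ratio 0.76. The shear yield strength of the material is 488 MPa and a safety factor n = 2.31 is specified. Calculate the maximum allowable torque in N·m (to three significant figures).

T_allow = 1.29×10^5 N·m

τ_allow = 488/2.31 = 211.3 MPa.
For a hollow shaft T_allow = τ_allow·πd_o³(1−k⁴)/16 with 1−k⁴ = 0.6664, so πd_o³(1−k⁴)/16 = 609400 mm³.
T_allow = 211.3×609400 = 1.287×10^8 N·mm = 128700 N·m.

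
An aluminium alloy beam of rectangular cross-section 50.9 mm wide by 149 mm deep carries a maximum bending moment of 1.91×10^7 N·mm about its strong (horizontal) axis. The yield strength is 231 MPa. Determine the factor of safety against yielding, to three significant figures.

n = 2.28

Section modulus S = bh²/6 = 50.9×149²/6 = 188300 mm³.
σ = M/S = 1.9100×10^7/188300 = 101.4 MPa.
n = 231/101.4 = 2.278.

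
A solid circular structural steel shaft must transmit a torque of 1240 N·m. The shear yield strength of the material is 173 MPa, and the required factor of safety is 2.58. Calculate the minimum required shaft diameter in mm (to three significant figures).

Allowable shear stress τ_allow = 173/2.58 = 67.05 MPa.
For a solid shaft τ = 16T/(πd³), so d³ = 16T/(π τ_allow) = 16×1240000/(π×67.05) = 94180 mm³.
d = (94180)^(1/3) = 45.50 mm.

d = 45.5 mm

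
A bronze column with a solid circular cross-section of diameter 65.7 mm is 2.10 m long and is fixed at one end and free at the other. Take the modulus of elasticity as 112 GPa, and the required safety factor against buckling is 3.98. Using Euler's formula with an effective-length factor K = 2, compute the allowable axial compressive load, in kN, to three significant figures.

P_allow = 14.4 kN

I = πd⁴/64 = π×65.7⁴/64 = 914600 mm⁴.
Effective length L_e = KL = 2×2.10 m = 4200 mm.
Euler critical load P_cr = π²EI/L_e² = π²×112000×914600/4200² = 57310 N.
P_allow = P_cr/n = 57310/3.98 = 14400 N.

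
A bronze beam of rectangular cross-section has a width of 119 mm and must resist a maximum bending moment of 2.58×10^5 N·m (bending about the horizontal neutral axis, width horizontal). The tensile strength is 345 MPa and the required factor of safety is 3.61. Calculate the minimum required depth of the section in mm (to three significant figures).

h = 369 mm

σ_allow = 345/3.61 = 95.57 MPa.
For a rectangular section σ = 6M/(bh²), so h² = 6M/(b σ_allow) = 6×2.5800×10^8/(119×95.57) = 136100 mm².
h = 368.9 mm.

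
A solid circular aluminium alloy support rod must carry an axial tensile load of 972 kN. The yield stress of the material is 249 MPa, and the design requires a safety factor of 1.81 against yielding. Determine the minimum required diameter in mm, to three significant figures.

d = 94.8 mm

Allowable stress σ_allow = 249/1.81 = 137.6 MPa.
Required area A = F/σ_allow = 972000/137.6 = 7066 mm².
A = πd²/4 → d = √(4A/π) = 94.85 mm.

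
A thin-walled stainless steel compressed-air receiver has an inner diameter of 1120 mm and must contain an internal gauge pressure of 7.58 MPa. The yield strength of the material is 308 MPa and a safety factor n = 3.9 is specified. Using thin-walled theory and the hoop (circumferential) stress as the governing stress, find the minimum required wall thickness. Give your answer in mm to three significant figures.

t = 53.7 mm

σ_allow = 308/3.9 = 78.97 MPa.
Hoop stress σ_h = pD/(2t), so t = pD/(2σ_allow) = 7.58×1120/(2×78.97) = 53.75 mm.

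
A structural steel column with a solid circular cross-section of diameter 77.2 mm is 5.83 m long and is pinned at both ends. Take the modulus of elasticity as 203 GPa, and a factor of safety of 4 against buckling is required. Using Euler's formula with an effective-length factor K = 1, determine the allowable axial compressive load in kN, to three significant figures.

P_allow = 25.7 kN

I = πd⁴/64 = π×77.2⁴/64 = 1.744×10^6 mm⁴.
Effective length L_e = KL = 1×5.83 m = 5830 mm.
Euler critical load P_cr = π²EI/L_e² = π²×203000×1.744×10^6/5830² = 102800 N.
P_allow = P_cr/n = 102800/4 = 25690 N.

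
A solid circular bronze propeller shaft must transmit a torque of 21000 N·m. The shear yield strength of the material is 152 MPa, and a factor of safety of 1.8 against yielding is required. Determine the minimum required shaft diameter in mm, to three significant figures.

Allowable shear stress τ_allow = 152/1.8 = 84.44 MPa.
For a solid shaft τ = 16T/(πd³), so d³ = 16T/(π τ_allow) = 16×2.1000×10^7/(π×84.44) = 1.267×10^6 mm³.
d = (1.267×10^6)^(1/3) = 108.2 mm.

d = 108 mm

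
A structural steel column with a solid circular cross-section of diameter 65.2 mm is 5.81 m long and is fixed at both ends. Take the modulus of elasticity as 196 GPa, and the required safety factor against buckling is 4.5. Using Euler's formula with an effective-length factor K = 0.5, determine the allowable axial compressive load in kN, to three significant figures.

P_allow = 45.2 kN

I = πd⁴/64 = π×65.2⁴/64 = 887100 mm⁴.
Effective length L_e = KL = 0.5×5.81 m = 2905 mm.
Euler critical load P_cr = π²EI/L_e² = π²×196000×887100/2905² = 203300 N.
P_allow = P_cr/n = 203300/4.5 = 45190 N.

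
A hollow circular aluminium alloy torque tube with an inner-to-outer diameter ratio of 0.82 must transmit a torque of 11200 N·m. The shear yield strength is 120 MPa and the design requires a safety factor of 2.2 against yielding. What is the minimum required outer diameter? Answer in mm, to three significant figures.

d_o = 124 mm

τ_allow = 120/2.2 = 54.55 MPa.
For a hollow shaft τ = 16T/[πd_o³(1−k⁴)] with k = 0.82, so 1−k⁴ = 0.5479.
d_o³ = 16T/[π τ_allow (1−k⁴)] = 16×1.1200×10^7/(π×54.55×0.5479) = 1.909×10^6 mm³.
d_o = 124.0 mm.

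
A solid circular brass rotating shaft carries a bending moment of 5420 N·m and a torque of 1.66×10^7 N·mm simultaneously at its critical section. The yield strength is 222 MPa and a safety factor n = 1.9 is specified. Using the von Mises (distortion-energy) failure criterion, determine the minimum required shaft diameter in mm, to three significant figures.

d = 110 mm

σ_allow = σ_y/n = 222/1.9 = 116.8 MPa.
For a solid shaft σ_b = 32M/(πd³) and τ = 16T/(πd³), so the von Mises stress is σ' = (16/πd³)·√(4M²+3T²).
√(4M²+3T²) = √(4×(5.420×10^6)² + 3×(1.660×10^7)²) = 3.073×10^7 N·mm.
d³ = 16×3.073×10^7/(π×116.8) = 1.339×10^6 mm³.
d = 110.2 mm.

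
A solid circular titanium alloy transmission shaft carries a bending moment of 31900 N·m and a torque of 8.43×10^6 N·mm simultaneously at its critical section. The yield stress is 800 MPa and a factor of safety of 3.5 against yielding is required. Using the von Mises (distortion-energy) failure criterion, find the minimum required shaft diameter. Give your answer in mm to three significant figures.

d = 113 mm

σ_allow = σ_y/n = 800/3.5 = 228.6 MPa.
For a solid shaft σ_b = 32M/(πd³) and τ = 16T/(πd³), so the von Mises stress is σ' = (16/πd³)·√(4M²+3T²).
√(4M²+3T²) = √(4×(3.190×10^7)² + 3×(8.430×10^6)²) = 6.545×10^7 N·mm.
d³ = 16×6.545×10^7/(π×228.6) = 1.458×10^6 mm³.
d = 113.4 mm.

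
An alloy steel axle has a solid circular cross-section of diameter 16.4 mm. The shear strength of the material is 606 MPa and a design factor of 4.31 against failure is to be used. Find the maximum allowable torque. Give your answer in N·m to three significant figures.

T_allow = 122 N·m

τ_allow = 606/4.31 = 140.6 MPa.
For a solid shaft T_allow = τ_allow·πd³/16; πd³/16 = π×16.4³/16 = 866.1 mm³.
T_allow = 140.6×866.1 = 121800 N·mm = 121.8 N·m.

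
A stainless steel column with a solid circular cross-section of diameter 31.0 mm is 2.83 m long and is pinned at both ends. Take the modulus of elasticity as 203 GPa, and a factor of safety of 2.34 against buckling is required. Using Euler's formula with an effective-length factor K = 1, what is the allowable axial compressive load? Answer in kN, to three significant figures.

I = πd⁴/64 = π×31.0⁴/64 = 45330 mm⁴.
Effective length L_e = KL = 1×2.83 m = 2830 mm.
Euler critical load P_cr = π²EI/L_e² = π²×203000×45330/2830² = 11340 N.
P_allow = P_cr/n = 11340/2.34 = 4846 N.

P_allow = 4.85 kN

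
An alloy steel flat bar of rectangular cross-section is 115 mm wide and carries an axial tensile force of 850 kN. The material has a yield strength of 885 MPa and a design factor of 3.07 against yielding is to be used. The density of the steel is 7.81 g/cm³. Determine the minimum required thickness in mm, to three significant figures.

σ_allow = 885/3.07 = 288.3 MPa.
Required area A = F/σ_allow = 850000/288.3 = 2949 mm².
t = A/w = 2949/115 = 25.64 mm.

t = 25.6 mm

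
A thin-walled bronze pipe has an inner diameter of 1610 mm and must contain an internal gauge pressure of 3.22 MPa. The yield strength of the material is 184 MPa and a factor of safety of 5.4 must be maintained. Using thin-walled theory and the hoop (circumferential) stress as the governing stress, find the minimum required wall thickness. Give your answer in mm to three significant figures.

t = 76.1 mm

σ_allow = 184/5.4 = 34.07 MPa.
Hoop stress σ_h = pD/(2t), so t = pD/(2σ_allow) = 3.22×1610/(2×34.07) = 76.07 mm.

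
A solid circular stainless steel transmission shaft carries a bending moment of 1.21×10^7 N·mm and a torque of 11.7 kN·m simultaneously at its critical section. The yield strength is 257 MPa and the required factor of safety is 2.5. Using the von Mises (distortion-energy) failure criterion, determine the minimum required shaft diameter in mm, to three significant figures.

σ_allow = σ_y/n = 257/2.5 = 102.8 MPa.
For a solid shaft σ_b = 32M/(πd³) and τ = 16T/(πd³), so the von Mises stress is σ' = (16/πd³)·√(4M²+3T²).
√(4M²+3T²) = √(4×(1.210×10^7)² + 3×(1.170×10^7)²) = 3.156×10^7 N·mm.
d³ = 16×3.156×10^7/(π×102.8) = 1.564×10^6 mm³.
d = 116.1 mm.

d = 116 mm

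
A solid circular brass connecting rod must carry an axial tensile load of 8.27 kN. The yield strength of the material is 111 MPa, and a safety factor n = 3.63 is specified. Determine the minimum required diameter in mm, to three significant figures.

d = 18.6 mm

Allowable stress σ_allow = 111/3.63 = 30.58 MPa.
Required area A = F/σ_allow = 8270.0/30.58 = 270.5 mm².
A = πd²/4 → d = √(4A/π) = 18.56 mm.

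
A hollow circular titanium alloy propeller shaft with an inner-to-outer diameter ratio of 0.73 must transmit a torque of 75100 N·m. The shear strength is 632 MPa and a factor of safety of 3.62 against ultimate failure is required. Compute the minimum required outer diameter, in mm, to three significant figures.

τ_allow = 632/3.62 = 174.6 MPa.
For a hollow shaft τ = 16T/[πd_o³(1−k⁴)] with k = 0.73, so 1−k⁴ = 0.7160.
d_o³ = 16T/[π τ_allow (1−k⁴)] = 16×7.5100×10^7/(π×174.6×0.7160) = 3.060×10^6 mm³.
d_o = 145.2 mm.

d_o = 145 mm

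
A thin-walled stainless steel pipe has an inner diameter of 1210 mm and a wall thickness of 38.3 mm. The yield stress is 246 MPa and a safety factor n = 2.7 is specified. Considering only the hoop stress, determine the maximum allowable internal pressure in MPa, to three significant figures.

σ_allow = 246/2.7 = 91.11 MPa.
σ_h = pD/(2t) → p_allow = 2σ_allow t/D = 2×91.11×38.3/1210 = 5.768 MPa.

p_allow = 5.77 MPa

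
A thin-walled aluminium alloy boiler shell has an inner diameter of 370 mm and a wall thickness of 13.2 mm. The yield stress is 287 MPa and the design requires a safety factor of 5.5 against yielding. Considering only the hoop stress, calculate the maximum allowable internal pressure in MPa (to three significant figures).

σ_allow = 287/5.5 = 52.18 MPa.
σ_h = pD/(2t) → p_allow = 2σ_allow t/D = 2×52.18×13.2/370 = 3.723 MPa.

p_allow = 3.72 MPa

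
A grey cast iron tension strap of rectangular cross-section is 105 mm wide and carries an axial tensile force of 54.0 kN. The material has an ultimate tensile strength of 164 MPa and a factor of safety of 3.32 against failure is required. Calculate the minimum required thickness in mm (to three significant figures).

σ_allow = 164/3.32 = 49.40 MPa.
Required area A = F/σ_allow = 54000/49.40 = 1093 mm².
t = A/w = 1093/105 = 10.41 mm.

t = 10.4 mm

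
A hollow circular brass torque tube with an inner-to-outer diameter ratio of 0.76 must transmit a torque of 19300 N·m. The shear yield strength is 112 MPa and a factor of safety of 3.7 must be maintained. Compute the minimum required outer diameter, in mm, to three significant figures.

d_o = 170 mm

τ_allow = 112/3.7 = 30.27 MPa.
For a hollow shaft τ = 16T/[πd_o³(1−k⁴)] with k = 0.76, so 1−k⁴ = 0.6664.
d_o³ = 16T/[π τ_allow (1−k⁴)] = 16×1.9300×10^7/(π×30.27×0.6664) = 4.873×10^6 mm³.
d_o = 169.5 mm.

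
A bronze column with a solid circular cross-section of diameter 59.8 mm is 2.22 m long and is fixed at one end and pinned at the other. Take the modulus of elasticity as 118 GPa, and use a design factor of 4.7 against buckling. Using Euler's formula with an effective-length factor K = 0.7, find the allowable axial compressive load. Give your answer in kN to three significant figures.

P_allow = 64.4 kN

I = πd⁴/64 = π×59.8⁴/64 = 627700 mm⁴.
Effective length L_e = KL = 0.7×2.22 m = 1554 mm.
Euler critical load P_cr = π²EI/L_e² = π²×118000×627700/1554² = 302700 N.
P_allow = P_cr/n = 302700/4.7 = 64410 N.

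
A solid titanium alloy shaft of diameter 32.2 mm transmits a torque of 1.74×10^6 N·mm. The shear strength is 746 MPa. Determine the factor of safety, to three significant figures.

τ = 16T/(πd³) = 16×1740000/(π×32.2³) = 265.4 MPa.
n = τ_limit/τ = 746/265.4 = 2.811.

n = 2.81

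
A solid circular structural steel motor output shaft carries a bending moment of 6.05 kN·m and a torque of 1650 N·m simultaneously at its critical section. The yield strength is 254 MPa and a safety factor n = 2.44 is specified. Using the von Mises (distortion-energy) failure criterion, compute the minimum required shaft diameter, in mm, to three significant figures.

σ_allow = σ_y/n = 254/2.44 = 104.1 MPa.
For a solid shaft σ_b = 32M/(πd³) and τ = 16T/(πd³), so the von Mises stress is σ' = (16/πd³)·√(4M²+3T²).
√(4M²+3T²) = √(4×(6.050×10^6)² + 3×(1.650×10^6)²) = 1.243×10^7 N·mm.
d³ = 16×1.243×10^7/(π×104.1) = 608300 mm³.
d = 84.73 mm.

d = 84.7 mm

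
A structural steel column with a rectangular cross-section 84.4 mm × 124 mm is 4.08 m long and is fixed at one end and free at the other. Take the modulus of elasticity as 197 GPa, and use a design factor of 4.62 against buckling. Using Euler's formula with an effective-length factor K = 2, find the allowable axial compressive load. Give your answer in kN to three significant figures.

P_allow = 39.3 kN

Buckling occurs about the weak axis: I_min = h·b³/12 = 124×84.4³/12 = 6.213×10^6 mm⁴ (b = 84.4 mm is the smaller dimension).
Effective length L_e = KL = 2×4.08 m = 8160 mm.
Euler critical load P_cr = π²EI/L_e² = π²×197000×6.213×10^6/8160² = 181400 N.
P_allow = P_cr/n = 181400/4.62 = 39270 N.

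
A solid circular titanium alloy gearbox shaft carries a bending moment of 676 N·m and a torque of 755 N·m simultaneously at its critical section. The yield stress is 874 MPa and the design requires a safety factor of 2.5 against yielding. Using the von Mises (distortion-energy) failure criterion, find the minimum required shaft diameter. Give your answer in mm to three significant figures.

d = 30.1 mm

σ_allow = σ_y/n = 874/2.5 = 349.6 MPa.
For a solid shaft σ_b = 32M/(πd³) and τ = 16T/(πd³), so the von Mises stress is σ' = (16/πd³)·√(4M²+3T²).
√(4M²+3T²) = √(4×(676000)² + 3×(755000)²) = 1.881×10^6 N·mm.
d³ = 16×1.881×10^6/(π×349.6) = 27400 mm³.
d = 30.15 mm.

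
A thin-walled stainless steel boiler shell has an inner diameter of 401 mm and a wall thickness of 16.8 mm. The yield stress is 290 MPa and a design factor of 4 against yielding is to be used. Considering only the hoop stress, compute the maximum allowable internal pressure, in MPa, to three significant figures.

p_allow = 6.07 MPa

σ_allow = 290/4 = 72.50 MPa.
σ_h = pD/(2t) → p_allow = 2σ_allow t/D = 2×72.50×16.8/401 = 6.075 MPa.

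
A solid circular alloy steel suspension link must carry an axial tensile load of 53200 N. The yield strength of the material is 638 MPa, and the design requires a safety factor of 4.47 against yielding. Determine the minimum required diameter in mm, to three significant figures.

Allowable stress σ_allow = 638/4.47 = 142.7 MPa.
Required area A = F/σ_allow = 53200/142.7 = 372.7 mm².
A = πd²/4 → d = √(4A/π) = 21.78 mm.

d = 21.8 mm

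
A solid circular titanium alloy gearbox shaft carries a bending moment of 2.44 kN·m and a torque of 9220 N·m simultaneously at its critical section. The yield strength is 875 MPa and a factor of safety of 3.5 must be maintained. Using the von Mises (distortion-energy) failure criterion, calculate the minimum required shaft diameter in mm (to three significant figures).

d = 69.8 mm

σ_allow = σ_y/n = 875/3.5 = 250.0 MPa.
For a solid shaft σ_b = 32M/(πd³) and τ = 16T/(πd³), so the von Mises stress is σ' = (16/πd³)·√(4M²+3T²).
√(4M²+3T²) = √(4×(2.440×10^6)² + 3×(9.220×10^6)²) = 1.670×10^7 N·mm.
d³ = 16×1.670×10^7/(π×250.0) = 340200 mm³.
d = 69.81 mm.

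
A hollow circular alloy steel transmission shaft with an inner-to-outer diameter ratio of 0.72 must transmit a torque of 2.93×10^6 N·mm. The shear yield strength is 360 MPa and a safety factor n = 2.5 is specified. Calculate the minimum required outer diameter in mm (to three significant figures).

τ_allow = 360/2.5 = 144.0 MPa.
For a hollow shaft τ = 16T/[πd_o³(1−k⁴)] with k = 0.72, so 1−k⁴ = 0.7313.
d_o³ = 16T/[π τ_allow (1−k⁴)] = 16×2930000/(π×144.0×0.7313) = 141700 mm³.
d_o = 52.14 mm.

d_o = 52.1 mm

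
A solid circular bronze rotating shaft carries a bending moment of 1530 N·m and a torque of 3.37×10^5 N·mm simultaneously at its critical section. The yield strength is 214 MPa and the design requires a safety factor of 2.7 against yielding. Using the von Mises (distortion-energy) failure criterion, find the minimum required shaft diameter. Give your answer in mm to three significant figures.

σ_allow = σ_y/n = 214/2.7 = 79.26 MPa.
For a solid shaft σ_b = 32M/(πd³) and τ = 16T/(πd³), so the von Mises stress is σ' = (16/πd³)·√(4M²+3T²).
√(4M²+3T²) = √(4×(1.530×10^6)² + 3×(337000)²) = 3.115×10^6 N·mm.
d³ = 16×3.115×10^6/(π×79.26) = 200200 mm³.
d = 58.50 mm.

d = 58.5 mm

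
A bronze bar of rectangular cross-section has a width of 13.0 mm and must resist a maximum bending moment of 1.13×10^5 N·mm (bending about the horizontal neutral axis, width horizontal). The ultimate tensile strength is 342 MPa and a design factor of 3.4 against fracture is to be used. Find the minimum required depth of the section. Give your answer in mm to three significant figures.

σ_allow = 342/3.4 = 100.6 MPa.
For a rectangular section σ = 6M/(bh²), so h² = 6M/(b σ_allow) = 6×113000/(13.0×100.6) = 518.5 mm².
h = 22.77 mm.

h = 22.8 mm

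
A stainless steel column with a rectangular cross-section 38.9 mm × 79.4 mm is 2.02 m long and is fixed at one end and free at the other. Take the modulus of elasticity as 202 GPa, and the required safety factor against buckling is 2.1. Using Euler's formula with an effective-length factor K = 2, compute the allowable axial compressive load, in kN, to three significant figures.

P_allow = 22.7 kN

Buckling occurs about the weak axis: I_min = h·b³/12 = 79.4×38.9³/12 = 389500 mm⁴ (b = 38.9 mm is the smaller dimension).
Effective length L_e = KL = 2×2.02 m = 4040 mm.
Euler critical load P_cr = π²EI/L_e² = π²×202000×389500/4040² = 47570 N.
P_allow = P_cr/n = 47570/2.1 = 22650 N.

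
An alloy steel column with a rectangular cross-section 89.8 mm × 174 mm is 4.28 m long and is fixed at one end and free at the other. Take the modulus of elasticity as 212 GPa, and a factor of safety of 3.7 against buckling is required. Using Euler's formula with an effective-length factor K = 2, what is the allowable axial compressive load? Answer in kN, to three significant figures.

Buckling occurs about the weak axis: I_min = h·b³/12 = 174×89.8³/12 = 1.050×10^7 mm⁴ (b = 89.8 mm is the smaller dimension).
Effective length L_e = KL = 2×4.28 m = 8560 mm.
Euler critical load P_cr = π²EI/L_e² = π²×212000×1.050×10^7/8560² = 299800 N.
P_allow = P_cr/n = 299800/3.7 = 81040 N.

P_allow = 81.0 kN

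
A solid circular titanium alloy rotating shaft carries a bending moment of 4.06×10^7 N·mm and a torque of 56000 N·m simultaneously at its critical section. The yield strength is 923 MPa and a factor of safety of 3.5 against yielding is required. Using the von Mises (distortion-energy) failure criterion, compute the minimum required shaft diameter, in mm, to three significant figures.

σ_allow = σ_y/n = 923/3.5 = 263.7 MPa.
For a solid shaft σ_b = 32M/(πd³) and τ = 16T/(πd³), so the von Mises stress is σ' = (16/πd³)·√(4M²+3T²).
√(4M²+3T²) = √(4×(4.060×10^7)² + 3×(5.600×10^7)²) = 1.265×10^8 N·mm.
d³ = 16×1.265×10^8/(π×263.7) = 2.443×10^6 mm³.
d = 134.7 mm.

d = 135 mm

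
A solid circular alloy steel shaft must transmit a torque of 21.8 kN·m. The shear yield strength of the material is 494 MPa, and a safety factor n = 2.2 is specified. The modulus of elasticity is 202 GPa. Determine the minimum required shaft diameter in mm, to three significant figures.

d = 79.1 mm

Allowable shear stress τ_allow = 494/2.2 = 224.5 MPa.
For a solid shaft τ = 16T/(πd³), so d³ = 16T/(π τ_allow) = 16×2.1800×10^7/(π×224.5) = 494400 mm³.
d = (494400)^(1/3) = 79.08 mm.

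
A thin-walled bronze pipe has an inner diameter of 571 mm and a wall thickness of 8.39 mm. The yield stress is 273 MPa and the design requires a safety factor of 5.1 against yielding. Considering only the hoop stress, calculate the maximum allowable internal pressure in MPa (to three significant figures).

p_allow = 1.57 MPa

σ_allow = 273/5.1 = 53.53 MPa.
σ_h = pD/(2t) → p_allow = 2σ_allow t/D = 2×53.53×8.39/571 = 1.573 MPa.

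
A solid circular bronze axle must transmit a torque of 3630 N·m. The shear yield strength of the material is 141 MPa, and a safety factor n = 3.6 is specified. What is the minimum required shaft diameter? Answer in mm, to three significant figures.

Allowable shear stress τ_allow = 141/3.6 = 39.17 MPa.
For a solid shaft τ = 16T/(πd³), so d³ = 16T/(π τ_allow) = 16×3630000/(π×39.17) = 472000 mm³.
d = (472000)^(1/3) = 77.86 mm.

d = 77.9 mm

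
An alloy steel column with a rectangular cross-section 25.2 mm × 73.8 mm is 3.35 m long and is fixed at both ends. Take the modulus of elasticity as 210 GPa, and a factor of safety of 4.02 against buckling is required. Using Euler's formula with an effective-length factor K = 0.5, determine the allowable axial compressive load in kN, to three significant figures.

Buckling occurs about the weak axis: I_min = h·b³/12 = 73.8×25.2³/12 = 98420 mm⁴ (b = 25.2 mm is the smaller dimension).
Effective length L_e = KL = 0.5×3.35 m = 1675 mm.
Euler critical load P_cr = π²EI/L_e² = π²×210000×98420/1675² = 72710 N.
P_allow = P_cr/n = 72710/4.02 = 18090 N.

P_allow = 18.1 kN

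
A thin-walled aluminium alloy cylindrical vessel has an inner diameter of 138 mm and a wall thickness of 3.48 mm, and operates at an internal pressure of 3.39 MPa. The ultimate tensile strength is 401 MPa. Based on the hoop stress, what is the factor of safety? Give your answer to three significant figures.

n = 5.97

σ_h = pD/(2t) = 3.39×138/(2×3.48) = 67.22 MPa.
n = 401/67.22 = 5.966.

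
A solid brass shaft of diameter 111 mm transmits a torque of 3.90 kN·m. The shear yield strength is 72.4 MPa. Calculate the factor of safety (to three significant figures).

τ = 16T/(πd³) = 16×3900000/(π×111³) = 14.52 MPa.
n = τ_limit/τ = 72.4/14.52 = 4.985.

n = 4.99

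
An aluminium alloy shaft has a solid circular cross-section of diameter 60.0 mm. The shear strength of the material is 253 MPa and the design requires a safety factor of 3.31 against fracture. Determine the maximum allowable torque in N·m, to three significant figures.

τ_allow = 253/3.31 = 76.44 MPa.
For a solid shaft T_allow = τ_allow·πd³/16; πd³/16 = π×60.0³/16 = 42410 mm³.
T_allow = 76.44×42410 = 3.242×10^6 N·mm = 3242 N·m.

T_allow = 3240 N·m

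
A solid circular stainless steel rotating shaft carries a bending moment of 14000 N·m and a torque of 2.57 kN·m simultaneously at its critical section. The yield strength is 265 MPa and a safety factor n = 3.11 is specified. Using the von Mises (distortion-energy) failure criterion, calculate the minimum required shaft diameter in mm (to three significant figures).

d = 119 mm

σ_allow = σ_y/n = 265/3.11 = 85.21 MPa.
For a solid shaft σ_b = 32M/(πd³) and τ = 16T/(πd³), so the von Mises stress is σ' = (16/πd³)·√(4M²+3T²).
√(4M²+3T²) = √(4×(1.400×10^7)² + 3×(2.570×10^6)²) = 2.835×10^7 N·mm.
d³ = 16×2.835×10^7/(π×85.21) = 1.695×10^6 mm³.
d = 119.2 mm.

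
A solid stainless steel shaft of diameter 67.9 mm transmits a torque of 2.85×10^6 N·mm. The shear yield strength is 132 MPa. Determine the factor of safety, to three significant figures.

τ = 16T/(πd³) = 16×2850000/(π×67.9³) = 46.37 MPa.
n = τ_limit/τ = 132/46.37 = 2.847.

n = 2.85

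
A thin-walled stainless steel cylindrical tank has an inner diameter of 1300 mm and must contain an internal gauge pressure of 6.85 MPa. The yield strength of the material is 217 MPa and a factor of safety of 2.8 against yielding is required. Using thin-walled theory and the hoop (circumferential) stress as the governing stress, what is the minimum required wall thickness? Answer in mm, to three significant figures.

t = 57.5 mm

σ_allow = 217/2.8 = 77.50 MPa.
Hoop stress σ_h = pD/(2t), so t = pD/(2σ_allow) = 6.85×1300/(2×77.50) = 57.45 mm.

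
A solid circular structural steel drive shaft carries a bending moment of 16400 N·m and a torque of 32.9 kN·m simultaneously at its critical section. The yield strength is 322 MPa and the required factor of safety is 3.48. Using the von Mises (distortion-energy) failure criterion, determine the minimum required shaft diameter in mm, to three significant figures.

d = 154 mm

σ_allow = σ_y/n = 322/3.48 = 92.53 MPa.
For a solid shaft σ_b = 32M/(πd³) and τ = 16T/(πd³), so the von Mises stress is σ' = (16/πd³)·√(4M²+3T²).
√(4M²+3T²) = √(4×(1.640×10^7)² + 3×(3.290×10^7)²) = 6.575×10^7 N·mm.
d³ = 16×6.575×10^7/(π×92.53) = 3.619×10^6 mm³.
d = 153.5 mm.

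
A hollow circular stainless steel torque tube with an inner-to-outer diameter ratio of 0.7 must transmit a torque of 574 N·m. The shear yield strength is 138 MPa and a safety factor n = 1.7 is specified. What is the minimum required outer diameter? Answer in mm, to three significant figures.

τ_allow = 138/1.7 = 81.18 MPa.
For a hollow shaft τ = 16T/[πd_o³(1−k⁴)] with k = 0.7, so 1−k⁴ = 0.7599.
d_o³ = 16T/[π τ_allow (1−k⁴)] = 16×574000/(π×81.18×0.7599) = 47390 mm³.
d_o = 36.19 mm.

d_o = 36.2 mm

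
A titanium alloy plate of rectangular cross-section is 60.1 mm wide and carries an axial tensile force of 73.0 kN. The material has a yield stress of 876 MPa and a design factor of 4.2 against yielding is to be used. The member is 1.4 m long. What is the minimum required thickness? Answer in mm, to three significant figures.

σ_allow = 876/4.2 = 208.6 MPa.
Required area A = F/σ_allow = 73000/208.6 = 350.0 mm².
t = A/w = 350.0/60.1 = 5.824 mm.

t = 5.82 mm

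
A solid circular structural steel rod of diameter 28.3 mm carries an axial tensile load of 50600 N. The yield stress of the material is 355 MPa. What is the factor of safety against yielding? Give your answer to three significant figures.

n = 4.41

A = πd²/4 = 629.0 mm².
σ = F/A = 50600/629.0 = 80.44 MPa.
n = 355/80.44 = 4.413.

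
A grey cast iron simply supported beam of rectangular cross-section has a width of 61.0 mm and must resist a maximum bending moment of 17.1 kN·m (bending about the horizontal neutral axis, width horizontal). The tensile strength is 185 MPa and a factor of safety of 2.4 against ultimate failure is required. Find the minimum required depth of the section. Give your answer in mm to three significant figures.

σ_allow = 185/2.4 = 77.08 MPa.
For a rectangular section σ = 6M/(bh²), so h² = 6M/(b σ_allow) = 6×1.7100×10^7/(61.0×77.08) = 21820 mm².
h = 147.7 mm.

h = 148 mm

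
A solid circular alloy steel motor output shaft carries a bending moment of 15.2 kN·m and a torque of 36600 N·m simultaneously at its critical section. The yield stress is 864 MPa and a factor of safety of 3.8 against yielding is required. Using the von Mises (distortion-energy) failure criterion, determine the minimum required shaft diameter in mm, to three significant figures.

d = 116 mm

σ_allow = σ_y/n = 864/3.8 = 227.4 MPa.
For a solid shaft σ_b = 32M/(πd³) and τ = 16T/(πd³), so the von Mises stress is σ' = (16/πd³)·√(4M²+3T²).
√(4M²+3T²) = √(4×(1.520×10^7)² + 3×(3.660×10^7)²) = 7.031×10^7 N·mm.
d³ = 16×7.031×10^7/(π×227.4) = 1.575×10^6 mm³.
d = 116.3 mm.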